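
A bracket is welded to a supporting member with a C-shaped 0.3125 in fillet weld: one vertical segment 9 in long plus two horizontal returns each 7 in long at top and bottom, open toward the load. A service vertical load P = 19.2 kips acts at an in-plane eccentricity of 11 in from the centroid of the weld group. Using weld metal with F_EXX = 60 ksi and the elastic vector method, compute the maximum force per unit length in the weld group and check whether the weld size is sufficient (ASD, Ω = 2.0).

Total weld length L_w = 23 in. Treat welds as unit-width lines.
Centroid: x̄ = 2×7×3.5 / 23 = 2.13 in from the vertical weld.
Polar moment about centroid: J = I_x + I_y = [9³/12 + 2×7×4.5²] + [9×2.13² + 2(7³/12 + 7×1.37²)] = 468.5 in³.
Direct shear f_v = P/L_w = 19.2 / 23 = 0.8348 kip/in (vertical).
Torsion M = P·e = 19.2 × 11 = 211.2 kip·in.
Critical point at (x, y) = (4.87, 4.5) from centroid. f_tx = M·y/J = 2.028 kip/in; f_ty = M·x/J = 2.195 kip/in.
Resultant f_max = √[f_tx² + (f_v + f_ty)²] = √[2.028² + (0.8348 + 2.195)²] = 3.646 kip/in.
Capacity per unit length: r_n/Ω = (1/2.0) × 0.6 × 60 × (0.707 × 0.3125) = 3.977 kip/in.
3.646 ≤ 3.977 → adequate.

f_max ≈ 3.65 kip/in; adequate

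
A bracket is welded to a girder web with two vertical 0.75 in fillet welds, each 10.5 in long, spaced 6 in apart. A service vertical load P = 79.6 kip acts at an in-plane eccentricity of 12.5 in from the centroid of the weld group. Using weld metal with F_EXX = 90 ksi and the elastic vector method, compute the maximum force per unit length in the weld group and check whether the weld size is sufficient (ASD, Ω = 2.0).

f_max ≈ 17.9 kip/in; NOT adequate

Total weld length L_w = 21 in. Treat welds as unit-width lines.
Polar moment about centroid: J = 2[d³/12 + d(b/2)²] = 2[10.5³/12 + 10.5×3²] = 381.9 in³.
Direct shear f_v = P/L_w = 79.6 / 21 = 3.79 kip/in (vertical).
Torsion M = P·e = 79.6 × 12.5 = 995 kip·in.
Critical point at (x, y) = (3, 5.25) from centroid. f_tx = M·y/J = 13.68 kip/in; f_ty = M·x/J = 7.815 kip/in.
Resultant f_max = √[f_tx² + (f_v + f_ty)²] = √[13.68² + (3.79 + 7.815)²] = 17.94 kip/in.
Capacity per unit length: r_n/Ω = (1/2.0) × 0.6 × 90 × (0.707 × 0.75) = 14.32 kip/in.
17.94 > 14.32 → NOT adequate.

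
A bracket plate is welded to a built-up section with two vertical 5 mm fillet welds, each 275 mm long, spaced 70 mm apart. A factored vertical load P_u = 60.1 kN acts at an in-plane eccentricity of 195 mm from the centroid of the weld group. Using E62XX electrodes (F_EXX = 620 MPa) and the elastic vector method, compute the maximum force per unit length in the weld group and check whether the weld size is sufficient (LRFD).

f_max ≈ 441 N/mm; adequate

Total weld length L_w = 550 mm. Treat welds as unit-width lines.
Polar moment about centroid: J = 2[d³/12 + d(b/2)²] = 2[275³/12 + 275×35²] = 4140000 mm³.
Direct shear f_v = P/L_w = 60.1×10³ / 550 = 109.3 N/mm (vertical).
Torsion M = P·e = 60.1×10³ × 195 = 11720000 N·mm.
Critical point at (x, y) = (35, 137.5) from centroid. f_tx = M·y/J = 389.2 N/mm; f_ty = M·x/J = 99.08 N/mm.
Resultant f_max = √[f_tx² + (f_v + f_ty)²] = √[389.2² + (109.3 + 99.08)²] = 441.5 N/mm.
Capacity per unit length: φr_n = 0.75 × 0.6 × 620 × (0.707 × 5) = 986.3 N/mm.
441.5 ≤ 986.3 → adequate.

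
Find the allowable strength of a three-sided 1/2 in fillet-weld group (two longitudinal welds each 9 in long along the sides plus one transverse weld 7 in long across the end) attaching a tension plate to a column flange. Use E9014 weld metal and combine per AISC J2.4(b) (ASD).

E90XX → F_EXX = 90 ksi.
t_e = 0.707 × 0.5 = 0.3535 in.
R_nwl = 0.6 × 90 × 0.3535 × 18 = 343.6 kip (longitudinal, 2 welds).
R_nwt = 0.6 × 90 × 0.3535 × 7 = 133.6 kip (transverse, base value).
(i) R_nwl + R_nwt = 477.2 kip; (ii) 0.85 R_nwl + 1.5 R_nwt = 492.5 kip.
R_n = max = 492.5 kip [governs: (ii)]; R_n/Ω = 246.2 kip.

R_n/Ω ≈ 246 kip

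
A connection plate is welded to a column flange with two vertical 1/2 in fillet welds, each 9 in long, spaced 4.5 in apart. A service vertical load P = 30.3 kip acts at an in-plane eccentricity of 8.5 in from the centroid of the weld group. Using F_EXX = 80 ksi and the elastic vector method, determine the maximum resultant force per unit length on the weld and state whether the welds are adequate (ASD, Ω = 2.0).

Total weld length L_w = 18 in. Treat welds as unit-width lines.
Polar moment about centroid: J = 2[d³/12 + d(b/2)²] = 2[9³/12 + 9×2.25²] = 212.6 in³.
Direct shear f_v = P/L_w = 30.3 / 18 = 1.683 kip/in (vertical).
Torsion M = P·e = 30.3 × 8.5 = 257.55 kip·in.
Critical point at (x, y) = (2.25, 4.5) from centroid. f_tx = M·y/J = 5.451 kip/in; f_ty = M·x/J = 2.725 kip/in.
Resultant f_max = √[f_tx² + (f_v + f_ty)²] = √[5.451² + (1.683 + 2.725)²] = 7.011 kip/in.
Capacity per unit length: r_n/Ω = (1/2.0) × 0.6 × 80 × (0.707 × 0.5) = 8.484 kip/in.
7.011 ≤ 8.484 → adequate.

f_max ≈ 7.01 kip/in; adequate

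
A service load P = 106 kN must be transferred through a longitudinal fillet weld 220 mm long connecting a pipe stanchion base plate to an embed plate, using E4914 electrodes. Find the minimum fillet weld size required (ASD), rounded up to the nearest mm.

E49XX → F_EXX = 490 MPa.
Total weld length L = 220 mm.
Required throat t_e = P × Ω / (0.6 F_EXX × L) = 106 × 2.0 / (0.6 × 490 × 220 × 10⁻³) = 3.278 mm.
Required leg w = t_e / 0.707 = 4.636 mm → use 5 mm.

w = 5 mm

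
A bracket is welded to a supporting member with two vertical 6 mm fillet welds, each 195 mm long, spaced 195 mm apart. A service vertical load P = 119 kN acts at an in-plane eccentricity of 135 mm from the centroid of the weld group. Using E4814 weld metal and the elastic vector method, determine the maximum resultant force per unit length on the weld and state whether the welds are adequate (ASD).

E48XX → F_EXX = 480 MPa.
Total weld length L_w = 390 mm. Treat welds as unit-width lines.
Polar moment about centroid: J = 2[d³/12 + d(b/2)²] = 2[195³/12 + 195×97.5²] = 4943000 mm³.
Direct shear f_v = P/L_w = 119×10³ / 390 = 305.1 N/mm (vertical).
Torsion M = P·e = 119×10³ × 135 = 16065000 N·mm.
Critical point at (x, y) = (97.5, 97.5) from centroid. f_tx = M·y/J = 316.9 N/mm; f_ty = M·x/J = 316.9 N/mm.
Resultant f_max = √[f_tx² + (f_v + f_ty)²] = √[316.9² + (305.1 + 316.9)²] = 698.1 N/mm.
Capacity per unit length: r_n/Ω = (1/2.0) × 0.6 × 480 × (0.707 × 6) = 610.8 N/mm.
698.1 > 610.8 → NOT adequate.

f_max ≈ 698 N/mm; NOT adequate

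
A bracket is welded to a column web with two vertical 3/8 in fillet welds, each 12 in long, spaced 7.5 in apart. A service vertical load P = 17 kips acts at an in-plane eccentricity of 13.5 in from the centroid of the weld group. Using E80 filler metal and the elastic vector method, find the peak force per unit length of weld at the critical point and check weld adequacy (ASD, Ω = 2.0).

f_max ≈ 3.03 kip/in; adequate

E80XX → F_EXX = 80 ksi.
Total weld length L_w = 24 in. Treat welds as unit-width lines.
Polar moment about centroid: J = 2[d³/12 + d(b/2)²] = 2[12³/12 + 12×3.75²] = 625.5 in³.
Direct shear f_v = P/L_w = 17 / 24 = 0.7083 kip/in (vertical).
Torsion M = P·e = 17 × 13.5 = 229.5 kip·in.
Critical point at (x, y) = (3.75, 6) from centroid. f_tx = M·y/J = 2.201 kip/in; f_ty = M·x/J = 1.376 kip/in.
Resultant f_max = √[f_tx² + (f_v + f_ty)²] = √[2.201² + (0.7083 + 1.376)²] = 3.032 kip/in.
Capacity per unit length: r_n/Ω = (1/2.0) × 0.6 × 80 × (0.707 × 0.375) = 6.363 kip/in.
3.032 ≤ 6.363 → adequate.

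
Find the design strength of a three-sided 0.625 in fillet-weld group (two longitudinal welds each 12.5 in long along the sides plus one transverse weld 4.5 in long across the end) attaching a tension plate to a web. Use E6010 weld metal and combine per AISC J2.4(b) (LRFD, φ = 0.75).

φR_n ≈ 352 kip

E60XX → F_EXX = 60 ksi.
t_e = 0.707 × 0.625 = 0.4419 in.
R_nwl = 0.6 × 60 × 0.4419 × 25 = 397.7 kip (longitudinal, 2 welds).
R_nwt = 0.6 × 60 × 0.4419 × 4.5 = 71.58 kip (transverse, base value).
(i) R_nwl + R_nwt = 469.3 kip; (ii) 0.85 R_nwl + 1.5 R_nwt = 445.4 kip.
R_n = max = 469.3 kip [governs: (i)]; φR_n = 352 kip.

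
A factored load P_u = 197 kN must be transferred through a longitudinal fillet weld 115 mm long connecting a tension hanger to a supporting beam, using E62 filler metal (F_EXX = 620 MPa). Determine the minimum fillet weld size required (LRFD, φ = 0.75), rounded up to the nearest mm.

Total weld length L = 115 mm.
Required throat t_e = P_u / (φ × 0.6 F_EXX × L) = 197 / (0.75 × 0.6 × 620 × 115 × 10⁻³) = 6.14 mm.
Required leg w = t_e / 0.707 = 8.684 mm → use 9 mm.

w = 9 mm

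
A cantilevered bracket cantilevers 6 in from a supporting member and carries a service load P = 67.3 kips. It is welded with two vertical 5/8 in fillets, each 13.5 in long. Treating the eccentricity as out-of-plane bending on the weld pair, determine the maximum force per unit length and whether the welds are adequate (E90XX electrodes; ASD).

f_max ≈ 7.1 kip/in; adequate

E90XX → F_EXX = 90 ksi.
L_w = 2 × 13.5 = 27 in; section modulus (unit throat) S = 2 × L²/6 = 60.75 in².
Direct shear f_v = P/L_w = 67.3/27 = 2.493 kip/in.
Moment M = P × e = 67.3 × 6 = 403.8 kip·in; bending f_b = M/S = 6.647 kip/in.
f_max = √(f_v² + f_b²) = √(2.493² + 6.647²) = 7.099 kip/in.
r_n/Ω = (1/2.0) × 0.6 × 90 × (0.707 × 0.625) = 11.93 kip/in → adequate.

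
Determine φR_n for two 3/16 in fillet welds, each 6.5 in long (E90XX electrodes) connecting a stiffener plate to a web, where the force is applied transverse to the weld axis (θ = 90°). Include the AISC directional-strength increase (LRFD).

φR_n ≈ 105 kip

E90XX → F_EXX = 90 ksi.
t_e = 0.707 × 0.1875 = 0.1326 in; A_we = 0.1326 × 13 = 1.723 in².
Directional factor: 1.0 + 0.5 sin^1.5(90°) = 1.5.
F_nw = 0.6 × 90 × 1.5 = 81 ksi.
φR_n = 0.75 × 81 × 1.723 = 104.7 kip.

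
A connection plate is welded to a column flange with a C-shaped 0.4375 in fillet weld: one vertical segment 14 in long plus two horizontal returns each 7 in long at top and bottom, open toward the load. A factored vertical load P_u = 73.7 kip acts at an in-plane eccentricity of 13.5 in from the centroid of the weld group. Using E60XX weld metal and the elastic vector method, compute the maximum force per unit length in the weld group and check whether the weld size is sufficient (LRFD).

f_max ≈ 10 kip/in; NOT adequate

E60XX → F_EXX = 60 ksi.
Total weld length L_w = 28 in. Treat welds as unit-width lines.
Centroid: x̄ = 2×7×3.5 / 28 = 1.75 in from the vertical weld.
Polar moment about centroid: J = I_x + I_y = [14³/12 + 2×7×7²] + [14×1.75² + 2(7³/12 + 7×1.75²)] = 1058 in³.
Direct shear f_v = P/L_w = 73.7 / 28 = 2.632 kip/in (vertical).
Torsion M = P·e = 73.7 × 13.5 = 994.95 kip·in.
Critical point at (x, y) = (5.25, 7) from centroid. f_tx = M·y/J = 6.585 kip/in; f_ty = M·x/J = 4.939 kip/in.
Resultant f_max = √[f_tx² + (f_v + f_ty)²] = √[6.585² + (2.632 + 4.939)²] = 10.03 kip/in.
Capacity per unit length: φr_n = 0.75 × 0.6 × 60 × (0.707 × 0.4375) = 8.351 kip/in.
10.03 > 8.351 → NOT adequate.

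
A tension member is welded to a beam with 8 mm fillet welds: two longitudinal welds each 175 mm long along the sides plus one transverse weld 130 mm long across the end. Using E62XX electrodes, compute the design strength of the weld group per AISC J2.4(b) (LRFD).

E62XX → F_EXX = 620 MPa.
t_e = 0.707 × 8 = 5.656 mm.
R_nwl = 0.6 × 620 × 5.656 × 350 × 10⁻³ = 736.4 kN (longitudinal, 2 welds).
R_nwt = 0.6 × 620 × 5.656 × 130 × 10⁻³ = 273.5 kN (transverse, base value).
(i) R_nwl + R_nwt = 1010 kN; (ii) 0.85 R_nwl + 1.5 R_nwt = 1036 kN.
R_n = max = 1036 kN [governs: (ii)]; φR_n = 777.2 kN.

φR_n ≈ 777 kN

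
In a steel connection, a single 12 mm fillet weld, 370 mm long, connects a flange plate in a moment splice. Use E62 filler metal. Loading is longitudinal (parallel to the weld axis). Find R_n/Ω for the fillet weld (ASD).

R_n/Ω ≈ 584 kN

E62XX → F_EXX = 620 MPa.
Effective throat t_e = 0.707 × 12 = 8.484 mm.
Total length L = 370 mm; A_we = 8.484 × 370 = 3139 mm².
F_nw = 0.6 F_EXX = 0.6 × 620 = 372 MPa.
R_n = 372 × 3139 × 10⁻³ = 1168 kN; R_n/Ω = 1168/2.0 = 583.9 kN.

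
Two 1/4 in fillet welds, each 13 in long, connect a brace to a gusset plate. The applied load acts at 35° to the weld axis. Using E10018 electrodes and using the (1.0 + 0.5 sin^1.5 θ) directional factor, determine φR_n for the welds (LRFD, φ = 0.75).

φR_n ≈ 252 kips

E100XX → F_EXX = 100 ksi.
t_e = 0.707 × 0.25 = 0.1767 in; A_we = 0.1767 × 26 = 4.595 in².
Directional factor: 1.0 + 0.5 sin^1.5(35°) = 1.217.
F_nw = 0.6 × 100 × 1.217 = 73.03 ksi.
φR_n = 0.75 × 73.03 × 4.595 = 251.7 kips.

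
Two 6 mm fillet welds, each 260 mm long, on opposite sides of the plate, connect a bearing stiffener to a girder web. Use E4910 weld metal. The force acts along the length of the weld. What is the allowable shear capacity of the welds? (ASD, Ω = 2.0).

R_n/Ω ≈ 324 kN

E49XX → F_EXX = 490 MPa.
Effective throat t_e = 0.707 × 6 = 4.242 mm.
Total length L = 520 mm; A_we = 4.242 × 520 = 2206 mm².
F_nw = 0.6 F_EXX = 0.6 × 490 = 294 MPa.
R_n = 294 × 2206 × 10⁻³ = 648.5 kN; R_n/Ω = 648.5/2.0 = 324.3 kN.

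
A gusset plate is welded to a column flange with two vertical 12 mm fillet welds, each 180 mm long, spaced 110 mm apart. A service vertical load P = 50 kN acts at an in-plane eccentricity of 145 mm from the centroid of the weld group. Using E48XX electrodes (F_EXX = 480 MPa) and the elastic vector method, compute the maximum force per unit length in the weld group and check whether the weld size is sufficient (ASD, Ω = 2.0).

Total weld length L_w = 360 mm. Treat welds as unit-width lines.
Polar moment about centroid: J = 2[d³/12 + d(b/2)²] = 2[180³/12 + 180×55²] = 2061000 mm³.
Direct shear f_v = P/L_w = 50×10³ / 360 = 138.9 N/mm (vertical).
Torsion M = P·e = 50×10³ × 145 = 7250000 N·mm.
Critical point at (x, y) = (55, 90) from centroid. f_tx = M·y/J = 316.6 N/mm; f_ty = M·x/J = 193.5 N/mm.
Resultant f_max = √[f_tx² + (f_v + f_ty)²] = √[316.6² + (138.9 + 193.5)²] = 459 N/mm.
Capacity per unit length: r_n/Ω = (1/2.0) × 0.6 × 480 × (0.707 × 12) = 1222 N/mm.
459 ≤ 1222 → adequate.

f_max ≈ 459 N/mm; adequate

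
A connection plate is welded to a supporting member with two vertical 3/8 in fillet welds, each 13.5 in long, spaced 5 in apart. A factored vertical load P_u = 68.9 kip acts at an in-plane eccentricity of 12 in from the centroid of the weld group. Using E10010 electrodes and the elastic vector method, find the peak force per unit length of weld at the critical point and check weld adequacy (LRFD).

E100XX → F_EXX = 100 ksi.
Total weld length L_w = 27 in. Treat welds as unit-width lines.
Polar moment about centroid: J = 2[d³/12 + d(b/2)²] = 2[13.5³/12 + 13.5×2.5²] = 578.8 in³.
Direct shear f_v = P/L_w = 68.9 / 27 = 2.552 kip/in (vertical).
Torsion M = P·e = 68.9 × 12 = 826.8 kip·in.
Critical point at (x, y) = (2.5, 6.75) from centroid. f_tx = M·y/J = 9.642 kip/in; f_ty = M·x/J = 3.571 kip/in.
Resultant f_max = √[f_tx² + (f_v + f_ty)²] = √[9.642² + (2.552 + 3.571)²] = 11.42 kip/in.
Capacity per unit length: φr_n = 0.75 × 0.6 × 100 × (0.707 × 0.375) = 11.93 kip/in.
11.42 ≤ 11.93 → adequate.

f_max ≈ 11.4 kip/in; adequate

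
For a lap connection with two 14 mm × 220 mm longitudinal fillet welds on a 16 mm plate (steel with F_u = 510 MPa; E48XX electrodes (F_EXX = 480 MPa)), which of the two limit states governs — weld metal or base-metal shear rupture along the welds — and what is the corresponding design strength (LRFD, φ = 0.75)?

t_e = 0.707 × 14 = 9.898 mm; L = 440 mm.
Weld metal: φR_n = 0.75 × 0.6 × 480 × 9.898 × 440 × 10⁻³ = 940.7 kN.
Base metal (shear rupture): φR_n = 0.75 × 0.6 × 510 × 16 × 440 × 10⁻³ = 1616 kN.
Governing: weld metal.

φR_n ≈ 941 kN (weld metal governs)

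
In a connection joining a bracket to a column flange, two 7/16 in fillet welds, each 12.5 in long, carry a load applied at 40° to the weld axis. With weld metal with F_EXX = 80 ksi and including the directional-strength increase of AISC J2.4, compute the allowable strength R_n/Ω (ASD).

R_n/Ω ≈ 233 kips

t_e = 0.707 × 0.4375 = 0.3093 in; A_we = 0.3093 × 25 = 7.733 in².
Directional factor: 1.0 + 0.5 sin^1.5(40°) = 1.258.
F_nw = 0.6 × 80 × 1.258 = 60.37 ksi.
R_n/Ω = (60.37 × 7.733) / 2.0 = 233.4 kips.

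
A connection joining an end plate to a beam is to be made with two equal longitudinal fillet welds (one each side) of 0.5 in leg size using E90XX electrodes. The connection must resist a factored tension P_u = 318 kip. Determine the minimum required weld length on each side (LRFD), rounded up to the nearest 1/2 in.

L = 11.5 in on each side

E90XX → F_EXX = 90 ksi.
Throat t_e = 0.707 × 0.5 = 0.3535 in.
φr_n = 0.75 × 0.6 × 90 × 0.3535 = 14.32 kip/in.
L_req = P_u / φr_n = 318 / 14.32 = 22.21 in total.
Per side: 22.21 / 2 = 11.11 in.
Round up → use L = 11.5 in on each side.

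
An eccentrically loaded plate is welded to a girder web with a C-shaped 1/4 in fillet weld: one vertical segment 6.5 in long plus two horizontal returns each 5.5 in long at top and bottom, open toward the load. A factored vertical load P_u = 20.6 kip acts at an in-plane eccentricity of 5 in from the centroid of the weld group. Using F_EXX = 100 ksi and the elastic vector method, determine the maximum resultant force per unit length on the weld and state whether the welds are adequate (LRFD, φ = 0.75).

f_max ≈ 3.57 kip/in; adequate

Total weld length L_w = 17.5 in. Treat welds as unit-width lines.
Centroid: x̄ = 2×5.5×2.75 / 17.5 = 1.729 in from the vertical weld.
Polar moment about centroid: J = I_x + I_y = [6.5³/12 + 2×5.5×3.25²] + [6.5×1.729² + 2(5.5³/12 + 5.5×1.021²)] = 197.7 in³.
Direct shear f_v = P/L_w = 20.6 / 17.5 = 1.177 kip/in (vertical).
Torsion M = P·e = 20.6 × 5 = 103 kip·in.
Critical point at (x, y) = (3.771, 3.25) from centroid. f_tx = M·y/J = 1.693 kip/in; f_ty = M·x/J = 1.965 kip/in.
Resultant f_max = √[f_tx² + (f_v + f_ty)²] = √[1.693² + (1.177 + 1.965)²] = 3.569 kip/in.
Capacity per unit length: φr_n = 0.75 × 0.6 × 100 × (0.707 × 0.25) = 7.954 kip/in.
3.569 ≤ 7.954 → adequate.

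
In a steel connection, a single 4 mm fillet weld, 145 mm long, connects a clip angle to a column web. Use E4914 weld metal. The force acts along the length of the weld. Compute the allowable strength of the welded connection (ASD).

E49XX → F_EXX = 490 MPa.
Effective throat t_e = 0.707 × 4 = 2.828 mm.
Total length L = 145 mm; A_we = 2.828 × 145 = 410.1 mm².
F_nw = 0.6 F_EXX = 0.6 × 490 = 294 MPa.
R_n = 294 × 410.1 × 10⁻³ = 120.6 kN; R_n/Ω = 120.6/2.0 = 60.28 kN.

R_n/Ω ≈ 60.3 kN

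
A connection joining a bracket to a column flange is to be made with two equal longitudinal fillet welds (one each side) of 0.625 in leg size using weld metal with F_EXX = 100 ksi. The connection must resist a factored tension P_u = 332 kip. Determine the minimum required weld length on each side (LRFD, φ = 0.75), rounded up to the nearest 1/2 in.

L = 8.5 in on each side

Throat t_e = 0.707 × 0.625 = 0.4419 in.
φr_n = 0.75 × 0.6 × 100 × 0.4419 = 19.88 kip/in.
L_req = P_u / φr_n = 332 / 19.88 = 16.7 in total.
Per side: 16.7 / 2 = 8.348 in.
Round up → use L = 8.5 in on each side.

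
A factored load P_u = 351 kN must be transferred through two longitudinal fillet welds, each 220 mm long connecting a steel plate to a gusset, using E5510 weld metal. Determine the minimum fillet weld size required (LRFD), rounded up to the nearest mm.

w = 5 mm

E55XX → F_EXX = 550 MPa.
Total weld length L = 440 mm.
Required throat t_e = P_u / (φ × 0.6 F_EXX × L) = 351 / (0.75 × 0.6 × 550 × 440 × 10⁻³) = 3.223 mm.
Required leg w = t_e / 0.707 = 4.559 mm → use 5 mm.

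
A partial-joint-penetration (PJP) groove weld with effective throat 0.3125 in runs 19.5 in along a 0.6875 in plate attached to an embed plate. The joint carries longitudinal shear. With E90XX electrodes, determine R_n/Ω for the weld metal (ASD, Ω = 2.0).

R_n/Ω ≈ 165 kip

E90XX → F_EXX = 90 ksi.
Effective throat (given) t_e = 0.3125 in.
A_we = 0.3125 × 19.5 = 6.094 in².
F_nw = 0.6 F_EXX = 54 ksi.
R_n/Ω = (54 × 6.094) / 2.0 = 164.5 kip.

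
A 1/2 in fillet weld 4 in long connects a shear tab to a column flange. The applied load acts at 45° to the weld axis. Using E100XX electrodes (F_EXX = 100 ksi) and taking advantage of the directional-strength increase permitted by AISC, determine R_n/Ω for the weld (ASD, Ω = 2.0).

R_n/Ω ≈ 55 kip

t_e = 0.707 × 0.5 = 0.3535 in; A_we = 0.3535 × 4 = 1.414 in².
Directional factor: 1.0 + 0.5 sin^1.5(45°) = 1.297.
F_nw = 0.6 × 100 × 1.297 = 77.84 ksi.
R_n/Ω = (77.84 × 1.414) / 2.0 = 55.03 kip.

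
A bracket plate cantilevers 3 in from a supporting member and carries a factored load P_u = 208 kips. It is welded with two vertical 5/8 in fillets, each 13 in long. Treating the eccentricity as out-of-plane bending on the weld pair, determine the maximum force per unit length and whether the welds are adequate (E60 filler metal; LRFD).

E60XX → F_EXX = 60 ksi.
L_w = 2 × 13 = 26 in; section modulus (unit throat) S = 2 × L²/6 = 56.33 in².
Direct shear f_v = P/L_w = 208/26 = 8 kip/in.
Moment M = P × e = 208 × 3 = 624 kip·in; bending f_b = M/S = 11.08 kip/in.
f_max = √(f_v² + f_b²) = √(8² + 11.08²) = 13.66 kip/in.
φr_n = 0.75 × 0.6 × 60 × (0.707 × 0.625) = 11.93 kip/in → NOT adequate.

f_max ≈ 13.7 kip/in; NOT adequate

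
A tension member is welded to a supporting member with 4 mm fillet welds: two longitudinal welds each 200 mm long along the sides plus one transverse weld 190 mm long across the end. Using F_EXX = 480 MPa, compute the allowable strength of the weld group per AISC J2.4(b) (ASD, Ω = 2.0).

t_e = 0.707 × 4 = 2.828 mm.
R_nwl = 0.6 × 480 × 2.828 × 400 × 10⁻³ = 325.8 kN (longitudinal, 2 welds).
R_nwt = 0.6 × 480 × 2.828 × 190 × 10⁻³ = 154.7 kN (transverse, base value).
(i) R_nwl + R_nwt = 480.5 kN; (ii) 0.85 R_nwl + 1.5 R_nwt = 509 kN.
R_n = max = 509 kN [governs: (ii)]; R_n/Ω = 254.5 kN.

R_n/Ω ≈ 255 kN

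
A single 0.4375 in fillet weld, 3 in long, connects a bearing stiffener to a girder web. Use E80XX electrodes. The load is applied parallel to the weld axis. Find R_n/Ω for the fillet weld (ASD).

E80XX → F_EXX = 80 ksi.
Effective throat t_e = 0.707 × 0.4375 = 0.3093 in.
Total length L = 3 in; A_we = 0.3093 × 3 = 0.9279 in².
F_nw = 0.6 F_EXX = 0.6 × 80 = 48 ksi.
R_n = 48 × 0.9279 = 44.54 kips; R_n/Ω = 44.54/2.0 = 22.27 kips.

R_n/Ω ≈ 22.3 kips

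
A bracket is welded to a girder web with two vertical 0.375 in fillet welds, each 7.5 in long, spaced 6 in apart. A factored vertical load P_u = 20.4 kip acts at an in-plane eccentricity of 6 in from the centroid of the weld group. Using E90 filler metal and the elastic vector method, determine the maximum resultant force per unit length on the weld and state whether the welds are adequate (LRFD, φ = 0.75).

f_max ≈ 3.86 kip/in; adequate

E90XX → F_EXX = 90 ksi.
Total weld length L_w = 15 in. Treat welds as unit-width lines.
Polar moment about centroid: J = 2[d³/12 + d(b/2)²] = 2[7.5³/12 + 7.5×3²] = 205.3 in³.
Direct shear f_v = P/L_w = 20.4 / 15 = 1.36 kip/in (vertical).
Torsion M = P·e = 20.4 × 6 = 122.4 kip·in.
Critical point at (x, y) = (3, 3.75) from centroid. f_tx = M·y/J = 2.236 kip/in; f_ty = M·x/J = 1.788 kip/in.
Resultant f_max = √[f_tx² + (f_v + f_ty)²] = √[2.236² + (1.36 + 1.788)²] = 3.861 kip/in.
Capacity per unit length: φr_n = 0.75 × 0.6 × 90 × (0.707 × 0.375) = 10.74 kip/in.
3.861 ≤ 10.74 → adequate.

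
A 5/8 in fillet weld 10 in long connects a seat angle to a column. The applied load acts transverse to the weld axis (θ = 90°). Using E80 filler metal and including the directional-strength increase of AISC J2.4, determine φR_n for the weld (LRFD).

φR_n ≈ 239 kip

E80XX → F_EXX = 80 ksi.
t_e = 0.707 × 0.625 = 0.4419 in; A_we = 0.4419 × 10 = 4.419 in².
Directional factor: 1.0 + 0.5 sin^1.5(90°) = 1.5.
F_nw = 0.6 × 80 × 1.5 = 72 ksi.
φR_n = 0.75 × 72 × 4.419 = 238.6 kip.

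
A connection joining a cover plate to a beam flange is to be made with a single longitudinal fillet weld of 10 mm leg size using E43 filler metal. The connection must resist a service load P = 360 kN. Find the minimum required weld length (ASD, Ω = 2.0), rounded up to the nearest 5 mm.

L = 395 mm

E43XX → F_EXX = 430 MPa.
Throat t_e = 0.707 × 10 = 7.07 mm.
r_n/Ω = (0.6 × 430 × 7.07) / 2.0 = 912 N/mm = 0.912 kN/mm.
L_req = P / (r_n/Ω) = 360 / 0.912 = 394.7 mm total.
Round up → use L = 395 mm.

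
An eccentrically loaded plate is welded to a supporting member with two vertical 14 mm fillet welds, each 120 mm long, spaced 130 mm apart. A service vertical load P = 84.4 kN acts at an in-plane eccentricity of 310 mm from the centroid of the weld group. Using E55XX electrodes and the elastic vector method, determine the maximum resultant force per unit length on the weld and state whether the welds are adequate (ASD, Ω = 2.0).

f_max ≈ 2050 N/mm; NOT adequate

E55XX → F_EXX = 550 MPa.
Total weld length L_w = 240 mm. Treat welds as unit-width lines.
Polar moment about centroid: J = 2[d³/12 + d(b/2)²] = 2[120³/12 + 120×65²] = 1302000 mm³.
Direct shear f_v = P/L_w = 84.4×10³ / 240 = 351.7 N/mm (vertical).
Torsion M = P·e = 84.4×10³ × 310 = 26164000 N·mm.
Critical point at (x, y) = (65, 60) from centroid. f_tx = M·y/J = 1206 N/mm; f_ty = M·x/J = 1306 N/mm.
Resultant f_max = √[f_tx² + (f_v + f_ty)²] = √[1206² + (351.7 + 1306)²] = 2050 N/mm.
Capacity per unit length: r_n/Ω = (1/2.0) × 0.6 × 550 × (0.707 × 14) = 1633 N/mm.
2050 > 1633 → NOT adequate.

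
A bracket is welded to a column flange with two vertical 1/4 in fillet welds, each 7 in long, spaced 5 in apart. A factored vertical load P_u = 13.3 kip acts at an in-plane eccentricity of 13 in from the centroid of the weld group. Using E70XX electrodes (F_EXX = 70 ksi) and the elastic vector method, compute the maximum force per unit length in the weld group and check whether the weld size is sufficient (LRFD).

Total weld length L_w = 14 in. Treat welds as unit-width lines.
Polar moment about centroid: J = 2[d³/12 + d(b/2)²] = 2[7³/12 + 7×2.5²] = 144.7 in³.
Direct shear f_v = P/L_w = 13.3 / 14 = 0.95 kip/in (vertical).
Torsion M = P·e = 13.3 × 13 = 172.9 kip·in.
Critical point at (x, y) = (2.5, 3.5) from centroid. f_tx = M·y/J = 4.183 kip/in; f_ty = M·x/J = 2.988 kip/in.
Resultant f_max = √[f_tx² + (f_v + f_ty)²] = √[4.183² + (0.95 + 2.988)²] = 5.745 kip/in.
Capacity per unit length: φr_n = 0.75 × 0.6 × 70 × (0.707 × 0.25) = 5.568 kip/in.
5.745 > 5.568 → NOT adequate.

f_max ≈ 5.75 kip/in; NOT adequate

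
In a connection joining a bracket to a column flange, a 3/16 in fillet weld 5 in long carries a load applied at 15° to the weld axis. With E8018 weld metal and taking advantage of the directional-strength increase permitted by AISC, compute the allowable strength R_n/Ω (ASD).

E80XX → F_EXX = 80 ksi.
t_e = 0.707 × 0.1875 = 0.1326 in; A_we = 0.1326 × 5 = 0.6628 in².
Directional factor: 1.0 + 0.5 sin^1.5(15°) = 1.066.
F_nw = 0.6 × 80 × 1.066 = 51.16 ksi.
R_n/Ω = (51.16 × 0.6628) / 2.0 = 16.95 kip.

R_n/Ω ≈ 17 kip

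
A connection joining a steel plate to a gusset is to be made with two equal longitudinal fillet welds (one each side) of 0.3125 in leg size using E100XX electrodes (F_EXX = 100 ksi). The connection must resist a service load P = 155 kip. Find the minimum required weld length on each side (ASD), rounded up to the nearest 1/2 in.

Throat t_e = 0.707 × 0.3125 = 0.2209 in.
r_n/Ω = (0.6 × 100 × 0.2209) / 2.0 = 6.628 kip/in.
L_req = P / (r_n/Ω) = 155 / 6.628 = 23.39 in total.
Per side: 23.39 / 2 = 11.69 in.
Round up → use L = 12 in on each side.

L = 12 in on each side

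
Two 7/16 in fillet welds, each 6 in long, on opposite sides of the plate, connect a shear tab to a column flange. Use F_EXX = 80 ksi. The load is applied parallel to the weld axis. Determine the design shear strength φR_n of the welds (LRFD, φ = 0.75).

φR_n ≈ 134 kips

Effective throat t_e = 0.707 × 0.4375 = 0.3093 in.
Total length L = 12 in; A_we = 0.3093 × 12 = 3.712 in².
F_nw = 0.6 F_EXX = 0.6 × 80 = 48 ksi.
φR_n = 0.75 × 48 × 3.712 = 133.6 kips.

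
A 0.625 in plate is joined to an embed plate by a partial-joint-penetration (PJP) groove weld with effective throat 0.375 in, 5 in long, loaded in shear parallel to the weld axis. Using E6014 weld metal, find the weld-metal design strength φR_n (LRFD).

φR_n ≈ 50.6 kips

E60XX → F_EXX = 60 ksi.
Effective throat (given) t_e = 0.375 in.
A_we = 0.375 × 5 = 1.875 in².
F_nw = 0.6 F_EXX = 36 ksi.
φR_n = 0.75 × 36 × 1.875 = 50.62 kips.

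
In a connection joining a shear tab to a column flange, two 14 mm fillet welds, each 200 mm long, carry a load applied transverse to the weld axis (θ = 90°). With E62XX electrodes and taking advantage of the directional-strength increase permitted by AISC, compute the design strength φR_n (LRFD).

φR_n ≈ 1660 kN

E62XX → F_EXX = 620 MPa.
t_e = 0.707 × 14 = 9.898 mm; A_we = 9.898 × 400 = 3959 mm².
Directional factor: 1.0 + 0.5 sin^1.5(90°) = 1.5.
F_nw = 0.6 × 620 × 1.5 = 558 MPa.
φR_n = 0.75 × 558 × 3959 × 10⁻³ = 1657 kN.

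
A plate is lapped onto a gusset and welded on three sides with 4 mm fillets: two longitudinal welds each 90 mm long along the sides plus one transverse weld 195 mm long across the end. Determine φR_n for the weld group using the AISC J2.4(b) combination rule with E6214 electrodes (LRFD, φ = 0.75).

φR_n ≈ 352 kN

E62XX → F_EXX = 620 MPa.
t_e = 0.707 × 4 = 2.828 mm.
R_nwl = 0.6 × 620 × 2.828 × 180 × 10⁻³ = 189.4 kN (longitudinal, 2 welds).
R_nwt = 0.6 × 620 × 2.828 × 195 × 10⁻³ = 205.1 kN (transverse, base value).
(i) R_nwl + R_nwt = 394.5 kN; (ii) 0.85 R_nwl + 1.5 R_nwt = 468.7 kN.
R_n = max = 468.7 kN [governs: (ii)]; φR_n = 351.5 kN.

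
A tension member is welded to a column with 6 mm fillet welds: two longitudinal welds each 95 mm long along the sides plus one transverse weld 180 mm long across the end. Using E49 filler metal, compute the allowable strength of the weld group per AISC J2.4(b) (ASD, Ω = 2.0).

E49XX → F_EXX = 490 MPa.
t_e = 0.707 × 6 = 4.242 mm.
R_nwl = 0.6 × 490 × 4.242 × 190 × 10⁻³ = 237 kN (longitudinal, 2 welds).
R_nwt = 0.6 × 490 × 4.242 × 180 × 10⁻³ = 224.5 kN (transverse, base value).
(i) R_nwl + R_nwt = 461.4 kN; (ii) 0.85 R_nwl + 1.5 R_nwt = 538.1 kN.
R_n = max = 538.1 kN [governs: (ii)]; R_n/Ω = 269.1 kN.

R_n/Ω ≈ 269 kN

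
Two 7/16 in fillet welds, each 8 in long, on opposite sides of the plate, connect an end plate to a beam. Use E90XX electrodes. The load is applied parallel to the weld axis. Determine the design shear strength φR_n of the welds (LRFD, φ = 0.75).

E90XX → F_EXX = 90 ksi.
Effective throat t_e = 0.707 × 0.4375 = 0.3093 in.
Total length L = 16 in; A_we = 0.3093 × 16 = 4.949 in².
F_nw = 0.6 F_EXX = 0.6 × 90 = 54 ksi.
φR_n = 0.75 × 54 × 4.949 = 200.4 kips.

φR_n ≈ 200 kips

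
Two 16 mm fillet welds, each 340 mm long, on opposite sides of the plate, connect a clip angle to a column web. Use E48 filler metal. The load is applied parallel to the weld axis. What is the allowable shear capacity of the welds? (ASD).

E48XX → F_EXX = 480 MPa.
Effective throat t_e = 0.707 × 16 = 11.31 mm.
Total length L = 680 mm; A_we = 11.31 × 680 = 7692 mm².
F_nw = 0.6 F_EXX = 0.6 × 480 = 288 MPa.
R_n = 288 × 7692 × 10⁻³ = 2215 kN; R_n/Ω = 2215/2.0 = 1108 kN.

R_n/Ω ≈ 1110 kN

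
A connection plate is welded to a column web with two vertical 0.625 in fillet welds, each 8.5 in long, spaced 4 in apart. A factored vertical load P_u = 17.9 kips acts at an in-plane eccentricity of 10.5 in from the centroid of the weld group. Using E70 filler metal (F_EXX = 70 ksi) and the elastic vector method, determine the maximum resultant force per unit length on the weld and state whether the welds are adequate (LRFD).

f_max ≈ 5.71 kip/in; adequate

Total weld length L_w = 17 in. Treat welds as unit-width lines.
Polar moment about centroid: J = 2[d³/12 + d(b/2)²] = 2[8.5³/12 + 8.5×2²] = 170.4 in³.
Direct shear f_v = P/L_w = 17.9 / 17 = 1.053 kip/in (vertical).
Torsion M = P·e = 17.9 × 10.5 = 187.95 kip·in.
Critical point at (x, y) = (2, 4.25) from centroid. f_tx = M·y/J = 4.689 kip/in; f_ty = M·x/J = 2.207 kip/in.
Resultant f_max = √[f_tx² + (f_v + f_ty)²] = √[4.689² + (1.053 + 2.207)²] = 5.711 kip/in.
Capacity per unit length: φr_n = 0.75 × 0.6 × 70 × (0.707 × 0.625) = 13.92 kip/in.
5.711 ≤ 13.92 → adequate.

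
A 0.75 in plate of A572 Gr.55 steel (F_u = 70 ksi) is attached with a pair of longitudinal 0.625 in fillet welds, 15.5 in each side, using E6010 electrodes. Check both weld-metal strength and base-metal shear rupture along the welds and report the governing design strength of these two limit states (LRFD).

E60XX → F_EXX = 60 ksi.
t_e = 0.707 × 0.625 = 0.4419 in; L = 31 in.
Weld metal: φR_n = 0.75 × 0.6 × 60 × 0.4419 × 31 = 369.8 kip.
Base metal (shear rupture): φR_n = 0.75 × 0.6 × 70 × 0.75 × 31 = 732.4 kip.
Governing: weld metal.

φR_n ≈ 370 kip (weld metal governs)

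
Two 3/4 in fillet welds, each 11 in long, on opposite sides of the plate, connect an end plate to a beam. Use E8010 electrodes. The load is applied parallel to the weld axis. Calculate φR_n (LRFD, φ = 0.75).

φR_n ≈ 420 kip

E80XX → F_EXX = 80 ksi.
Effective throat t_e = 0.707 × 0.75 = 0.5302 in.
Total length L = 22 in; A_we = 0.5302 × 22 = 11.67 in².
F_nw = 0.6 F_EXX = 0.6 × 80 = 48 ksi.
φR_n = 0.75 × 48 × 11.67 = 420 kip.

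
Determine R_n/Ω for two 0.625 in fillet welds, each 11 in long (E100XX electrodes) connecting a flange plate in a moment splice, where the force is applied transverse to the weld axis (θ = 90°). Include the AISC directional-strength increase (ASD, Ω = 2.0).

E100XX → F_EXX = 100 ksi.
t_e = 0.707 × 0.625 = 0.4419 in; A_we = 0.4419 × 22 = 9.721 in².
Directional factor: 1.0 + 0.5 sin^1.5(90°) = 1.5.
F_nw = 0.6 × 100 × 1.5 = 90 ksi.
R_n/Ω = (90 × 9.721) / 2.0 = 437.5 kip.

R_n/Ω ≈ 437 kip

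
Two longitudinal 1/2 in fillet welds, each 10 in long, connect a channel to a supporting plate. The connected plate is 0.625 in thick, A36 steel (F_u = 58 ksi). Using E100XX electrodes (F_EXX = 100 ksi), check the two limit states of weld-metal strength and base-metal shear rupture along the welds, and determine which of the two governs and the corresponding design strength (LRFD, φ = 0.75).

φR_n ≈ 318 kip (weld metal governs)

t_e = 0.707 × 0.5 = 0.3535 in; L = 20 in.
Weld metal: φR_n = 0.75 × 0.6 × 100 × 0.3535 × 20 = 318.1 kip.
Base metal (shear rupture): φR_n = 0.75 × 0.6 × 58 × 0.625 × 20 = 326.2 kip.
Governing: weld metal.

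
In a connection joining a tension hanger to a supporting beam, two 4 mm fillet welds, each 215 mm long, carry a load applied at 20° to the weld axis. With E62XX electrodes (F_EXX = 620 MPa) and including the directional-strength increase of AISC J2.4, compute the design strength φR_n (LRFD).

φR_n ≈ 373 kN

t_e = 0.707 × 4 = 2.828 mm; A_we = 2.828 × 430 = 1216 mm².
Directional factor: 1.0 + 0.5 sin^1.5(20°) = 1.1.
F_nw = 0.6 × 620 × 1.1 = 409.2 MPa.
φR_n = 0.75 × 409.2 × 1216 × 10⁻³ = 373.2 kN.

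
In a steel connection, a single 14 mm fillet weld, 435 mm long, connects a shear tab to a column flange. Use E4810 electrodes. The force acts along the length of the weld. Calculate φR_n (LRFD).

φR_n ≈ 930 kN

E48XX → F_EXX = 480 MPa.
Effective throat t_e = 0.707 × 14 = 9.898 mm.
Total length L = 435 mm; A_we = 9.898 × 435 = 4306 mm².
F_nw = 0.6 F_EXX = 0.6 × 480 = 288 MPa.
φR_n = 0.75 × 288 × 4306 × 10⁻³ = 930 kN.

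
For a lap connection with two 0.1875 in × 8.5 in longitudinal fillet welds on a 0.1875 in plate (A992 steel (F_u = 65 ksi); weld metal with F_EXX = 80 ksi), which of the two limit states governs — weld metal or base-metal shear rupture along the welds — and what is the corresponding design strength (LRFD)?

φR_n ≈ 81.1 kip (weld metal governs)

t_e = 0.707 × 0.1875 = 0.1326 in; L = 17 in.
Weld metal: φR_n = 0.75 × 0.6 × 80 × 0.1326 × 17 = 81.13 kip.
Base metal (shear rupture): φR_n = 0.75 × 0.6 × 65 × 0.1875 × 17 = 93.23 kip.
Governing: weld metal.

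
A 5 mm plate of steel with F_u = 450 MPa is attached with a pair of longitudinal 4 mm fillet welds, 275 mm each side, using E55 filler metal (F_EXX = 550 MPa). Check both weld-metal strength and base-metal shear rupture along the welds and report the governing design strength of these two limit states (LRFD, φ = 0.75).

t_e = 0.707 × 4 = 2.828 mm; L = 550 mm.
Weld metal: φR_n = 0.75 × 0.6 × 550 × 2.828 × 550 × 10⁻³ = 385 kN.
Base metal (shear rupture): φR_n = 0.75 × 0.6 × 450 × 5 × 550 × 10⁻³ = 556.9 kN.
Governing: weld metal.

φR_n ≈ 385 kN (weld metal governs)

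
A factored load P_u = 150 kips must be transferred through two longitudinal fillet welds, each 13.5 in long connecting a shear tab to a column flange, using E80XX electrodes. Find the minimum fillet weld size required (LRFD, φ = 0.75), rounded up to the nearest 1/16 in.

E80XX → F_EXX = 80 ksi.
Total weld length L = 27 in.
Required throat t_e = P_u / (φ × 0.6 F_EXX × L) = 150 / (0.75 × 0.6 × 80 × 27) = 0.1543 in.
Required leg w = t_e / 0.707 = 0.2183 in → use 1/4 in.

w = 1/4 in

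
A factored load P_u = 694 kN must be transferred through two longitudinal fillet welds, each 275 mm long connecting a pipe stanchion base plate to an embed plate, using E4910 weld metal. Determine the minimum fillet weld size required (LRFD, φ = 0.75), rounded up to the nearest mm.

w = 9 mm

E49XX → F_EXX = 490 MPa.
Total weld length L = 550 mm.
Required throat t_e = P_u / (φ × 0.6 F_EXX × L) = 694 / (0.75 × 0.6 × 490 × 550 × 10⁻³) = 5.723 mm.
Required leg w = t_e / 0.707 = 8.094 mm → use 9 mm.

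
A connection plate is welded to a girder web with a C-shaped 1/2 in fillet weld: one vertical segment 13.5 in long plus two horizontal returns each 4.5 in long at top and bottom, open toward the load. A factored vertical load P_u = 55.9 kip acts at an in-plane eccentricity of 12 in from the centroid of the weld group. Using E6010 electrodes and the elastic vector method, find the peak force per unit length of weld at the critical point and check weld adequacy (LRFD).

E60XX → F_EXX = 60 ksi.
Total weld length L_w = 22.5 in. Treat welds as unit-width lines.
Centroid: x̄ = 2×4.5×2.25 / 22.5 = 0.9 in from the vertical weld.
Polar moment about centroid: J = I_x + I_y = [13.5³/12 + 2×4.5×6.75²] + [13.5×0.9² + 2(4.5³/12 + 4.5×1.35²)] = 657.6 in³.
Direct shear f_v = P/L_w = 55.9 / 22.5 = 2.484 kip/in (vertical).
Torsion M = P·e = 55.9 × 12 = 670.8 kip·in.
Critical point at (x, y) = (3.6, 6.75) from centroid. f_tx = M·y/J = 6.885 kip/in; f_ty = M·x/J = 3.672 kip/in.
Resultant f_max = √[f_tx² + (f_v + f_ty)²] = √[6.885² + (2.484 + 3.672)²] = 9.236 kip/in.
Capacity per unit length: φr_n = 0.75 × 0.6 × 60 × (0.707 × 0.5) = 9.544 kip/in.
9.236 ≤ 9.544 → adequate.

f_max ≈ 9.24 kip/in; adequate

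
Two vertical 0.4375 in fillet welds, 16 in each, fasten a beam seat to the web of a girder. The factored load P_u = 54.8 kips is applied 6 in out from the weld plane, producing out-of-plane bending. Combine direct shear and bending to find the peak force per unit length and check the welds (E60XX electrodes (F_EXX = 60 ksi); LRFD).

L_w = 2 × 16 = 32 in; section modulus (unit throat) S = 2 × L²/6 = 85.33 in².
Direct shear f_v = P/L_w = 54.8/32 = 1.712 kip/in.
Moment M = P × e = 54.8 × 6 = 328.8 kip·in; bending f_b = M/S = 3.853 kip/in.
f_max = √(f_v² + f_b²) = √(1.712² + 3.853²) = 4.217 kip/in.
φr_n = 0.75 × 0.6 × 60 × (0.707 × 0.4375) = 8.351 kip/in → adequate.

f_max ≈ 4.22 kip/in; adequate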